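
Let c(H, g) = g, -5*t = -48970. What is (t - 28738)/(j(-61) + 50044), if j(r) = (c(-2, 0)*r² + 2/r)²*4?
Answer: -17622656/46553435 ≈ -0.37855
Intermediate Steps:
t = 9794 (t = -⅕*(-48970) = 9794)
j(r) = 16/r² (j(r) = (0*r² + 2/r)²*4 = (0 + 2/r)²*4 = (2/r)²*4 = (4/r²)*4 = 16/r²)
(t - 28738)/(j(-61) + 50044) = (9794 - 28738)/(16/(-61)² + 50044) = -18944/(16*(1/3721) + 50044) = -18944/(16/3721 + 50044) = -18944/186213740/3721 = -18944*3721/186213740 = -17622656/46553435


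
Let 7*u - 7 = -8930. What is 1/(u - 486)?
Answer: -7/12325 ≈ -0.00056795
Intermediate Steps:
u = -8923/7 (u = 1 + (⅐)*(-8930) = 1 - 8930/7 = -8923/7 ≈ -1274.7)
1/(u - 486) = 1/(-8923/7 - 486) = 1/(-12325/7) = -7/12325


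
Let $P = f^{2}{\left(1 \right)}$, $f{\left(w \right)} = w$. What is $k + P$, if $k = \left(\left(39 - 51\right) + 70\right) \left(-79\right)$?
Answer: $-4581$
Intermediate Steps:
$P = 1$ ($P = 1^{2} = 1$)
$k = -4582$ ($k = \left(\left(39 - 51\right) + 70\right) \left(-79\right) = \left(-12 + 70\right) \left(-79\right) = 58 \left(-79\right) = -4582$)
$k + P = -4582 + 1 = -4581$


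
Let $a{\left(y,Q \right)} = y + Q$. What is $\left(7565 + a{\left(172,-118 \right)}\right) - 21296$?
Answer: $-13677$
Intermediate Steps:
$a{\left(y,Q \right)} = Q + y$
$\left(7565 + a{\left(172,-118 \right)}\right) - 21296 = \left(7565 + \left(-118 + 172\right)\right) - 21296 = \left(7565 + 54\right) - 21296 = 7619 - 21296 = -13677$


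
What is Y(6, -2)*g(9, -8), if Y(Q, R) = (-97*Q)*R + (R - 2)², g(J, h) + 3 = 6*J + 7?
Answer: 68440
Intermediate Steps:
g(J, h) = 4 + 6*J (g(J, h) = -3 + (6*J + 7) = -3 + (7 + 6*J) = 4 + 6*J)
Y(Q, R) = (-2 + R)² - 97*Q*R (Y(Q, R) = -97*Q*R + (-2 + R)² = (-2 + R)² - 97*Q*R)
Y(6, -2)*g(9, -8) = ((-2 - 2)² - 97*6*(-2))*(4 + 6*9) = ((-4)² + 1164)*(4 + 54) = (16 + 1164)*58 = 1180*58 = 68440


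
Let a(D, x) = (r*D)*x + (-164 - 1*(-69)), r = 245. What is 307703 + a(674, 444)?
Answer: 73625328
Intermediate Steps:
a(D, x) = -95 + 245*D*x (a(D, x) = (245*D)*x + (-164 - 1*(-69)) = 245*D*x + (-164 + 69) = 245*D*x - 95 = -95 + 245*D*x)
307703 + a(674, 444) = 307703 + (-95 + 245*674*444) = 307703 + (-95 + 73317720) = 307703 + 73317625 = 73625328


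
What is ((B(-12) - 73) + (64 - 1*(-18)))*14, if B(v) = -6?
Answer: 42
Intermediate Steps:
((B(-12) - 73) + (64 - 1*(-18)))*14 = ((-6 - 73) + (64 - 1*(-18)))*14 = (-79 + (64 + 18))*14 = (-79 + 82)*14 = 3*14 = 42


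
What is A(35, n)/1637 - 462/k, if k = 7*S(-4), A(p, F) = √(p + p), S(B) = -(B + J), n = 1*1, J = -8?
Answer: -11/2 + √70/1637 ≈ -5.4949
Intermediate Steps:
n = 1
S(B) = 8 - B (S(B) = -(B - 8) = -(-8 + B) = 8 - B)
A(p, F) = √2*√p (A(p, F) = √(2*p) = √2*√p)
k = 84 (k = 7*(8 - 1*(-4)) = 7*(8 + 4) = 7*12 = 84)
A(35, n)/1637 - 462/k = (√2*√35)/1637 - 462/84 = √70*(1/1637) - 462*1/84 = √70/1637 - 11/2 = -11/2 + √70/1637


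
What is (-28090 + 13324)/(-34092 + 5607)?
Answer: 4922/9495 ≈ 0.51838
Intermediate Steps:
(-28090 + 13324)/(-34092 + 5607) = -14766/(-28485) = -14766*(-1/28485) = 4922/9495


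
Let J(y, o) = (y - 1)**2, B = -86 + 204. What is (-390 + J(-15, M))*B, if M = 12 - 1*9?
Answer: -15812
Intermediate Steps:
M = 3 (M = 12 - 9 = 3)
B = 118
J(y, o) = (-1 + y)**2
(-390 + J(-15, M))*B = (-390 + (-1 - 15)**2)*118 = (-390 + (-16)**2)*118 = (-390 + 256)*118 = -134*118 = -15812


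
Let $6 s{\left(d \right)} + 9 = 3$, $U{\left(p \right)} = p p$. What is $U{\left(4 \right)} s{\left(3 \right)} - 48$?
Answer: $-64$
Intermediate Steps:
$U{\left(p \right)} = p^{2}$
$s{\left(d \right)} = -1$ ($s{\left(d \right)} = - \frac{3}{2} + \frac{1}{6} \cdot 3 = - \frac{3}{2} + \frac{1}{2} = -1$)
$U{\left(4 \right)} s{\left(3 \right)} - 48 = 4^{2} \left(-1\right) - 48 = 16 \left(-1\right) - 48 = -16 - 48 = -64$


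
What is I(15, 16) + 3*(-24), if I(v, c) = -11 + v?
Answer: -68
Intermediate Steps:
I(15, 16) + 3*(-24) = (-11 + 15) + 3*(-24) = 4 - 72 = -68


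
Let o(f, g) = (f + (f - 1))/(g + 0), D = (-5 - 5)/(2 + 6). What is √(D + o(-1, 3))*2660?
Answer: 3990*I ≈ 3990.0*I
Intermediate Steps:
D = -5/4 (D = -10/8 = -10*⅛ = -5/4 ≈ -1.2500)
o(f, g) = (-1 + 2*f)/g (o(f, g) = (f + (-1 + f))/g = (-1 + 2*f)/g)
√(D + o(-1, 3))*2660 = √(-5/4 + (-1 + 2*(-1))/3)*2660 = √(-5/4 + (-1 - 2)/3)*2660 = √(-5/4 + (⅓)*(-3))*2660 = √(-5/4 - 1)*2660 = √(-9/4)*2660 = (3*I/2)*2660 = 3990*I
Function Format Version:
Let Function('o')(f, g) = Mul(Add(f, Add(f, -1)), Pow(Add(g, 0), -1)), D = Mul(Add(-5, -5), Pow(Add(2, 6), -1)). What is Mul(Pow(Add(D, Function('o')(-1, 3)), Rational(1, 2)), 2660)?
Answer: Mul(3990, I) ≈ Mul(3990.0, I)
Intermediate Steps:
D = Rational(-5, 4) (D = Mul(-10, Pow(8, -1)) = Mul(-10, Rational(1, 8)) = Rational(-5, 4) ≈ -1.2500)
Function('o')(f, g) = Mul(Pow(g, -1), Add(-1, Mul(2, f))) (Function('o')(f, g) = Mul(Add(f, Add(-1, f)), Pow(g, -1)) = Mul(Add(-1, Mul(2, f)), Pow(g, -1)) = Mul(Pow(g, -1), Add(-1, Mul(2, f))))
Mul(Pow(Add(D, Function('o')(-1, 3)), Rational(1, 2)), 2660) = Mul(Pow(Add(Rational(-5, 4), Mul(Pow(3, -1), Add(-1, Mul(2, -1)))), Rational(1, 2)), 2660) = Mul(Pow(Add(Rational(-5, 4), Mul(Rational(1, 3), Add(-1, -2))), Rational(1, 2)), 2660) = Mul(Pow(Add(Rational(-5, 4), Mul(Rational(1, 3), -3)), Rational(1, 2)), 2660) = Mul(Pow(Add(Rational(-5, 4), -1), Rational(1, 2)), 2660) = Mul(Pow(Rational(-9, 4), Rational(1, 2)), 2660) = Mul(Mul(Rational(3, 2), I), 2660) = Mul(3990, I)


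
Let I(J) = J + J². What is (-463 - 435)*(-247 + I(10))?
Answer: 123026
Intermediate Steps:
(-463 - 435)*(-247 + I(10)) = (-463 - 435)*(-247 + 10*(1 + 10)) = -898*(-247 + 10*11) = -898*(-247 + 110) = -898*(-137) = 123026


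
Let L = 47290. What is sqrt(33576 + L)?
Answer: sqrt(80866) ≈ 284.37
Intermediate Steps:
sqrt(33576 + L) = sqrt(33576 + 47290) = sqrt(80866)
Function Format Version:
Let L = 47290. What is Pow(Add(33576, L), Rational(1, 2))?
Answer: Pow(80866, Rational(1, 2)) ≈ 284.37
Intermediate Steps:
Pow(Add(33576, L), Rational(1, 2)) = Pow(Add(33576, 47290), Rational(1, 2)) = Pow(80866, Rational(1, 2))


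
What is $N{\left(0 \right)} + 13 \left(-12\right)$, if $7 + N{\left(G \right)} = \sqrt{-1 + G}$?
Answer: $-163 + i \approx -163.0 + 1.0 i$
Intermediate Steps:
$N{\left(G \right)} = -7 + \sqrt{-1 + G}$
$N{\left(0 \right)} + 13 \left(-12\right) = \left(-7 + \sqrt{-1 + 0}\right) + 13 \left(-12\right) = \left(-7 + \sqrt{-1}\right) - 156 = \left(-7 + i\right) - 156 = -163 + i$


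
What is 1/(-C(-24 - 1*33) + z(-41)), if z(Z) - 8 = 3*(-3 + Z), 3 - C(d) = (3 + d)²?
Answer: 1/2789 ≈ 0.00035855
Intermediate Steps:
C(d) = 3 - (3 + d)²
z(Z) = -1 + 3*Z (z(Z) = 8 + 3*(-3 + Z) = 8 + (-9 + 3*Z) = -1 + 3*Z)
1/(-C(-24 - 1*33) + z(-41)) = 1/(-(3 - (3 + (-24 - 1*33))²) + (-1 + 3*(-41))) = 1/(-(3 - (3 + (-24 - 33))²) + (-1 - 123)) = 1/(-(3 - (3 - 57)²) - 124) = 1/(-(3 - 1*(-54)²) - 124) = 1/(-(3 - 1*2916) - 124) = 1/(-(3 - 2916) - 124) = 1/(-1*(-2913) - 124) = 1/(2913 - 124) = 1/2789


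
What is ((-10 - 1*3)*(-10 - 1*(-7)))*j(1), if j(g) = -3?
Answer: -117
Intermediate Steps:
((-10 - 1*3)*(-10 - 1*(-7)))*j(1) = ((-10 - 1*3)*(-10 - 1*(-7)))*(-3) = ((-10 - 3)*(-10 + 7))*(-3) = -13*(-3)*(-3) = 39*(-3) = -117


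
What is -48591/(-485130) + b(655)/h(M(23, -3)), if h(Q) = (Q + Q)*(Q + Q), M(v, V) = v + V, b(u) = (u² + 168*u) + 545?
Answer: 872862483/2587360 ≈ 337.36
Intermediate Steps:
b(u) = 545 + u² + 168*u
M(v, V) = V + v
h(Q) = 4*Q² (h(Q) = (2*Q)*(2*Q) = 4*Q²)
-48591/(-485130) + b(655)/h(M(23, -3)) = -48591/(-485130) + (545 + 655² + 168*655)/((4*(-3 + 23)²)) = -48591*(-1/485130) + (545 + 429025 + 110040)/((4*20²)) = 16197/161710 + 539610/((4*400)) = 16197/161710 + 539610/1600 = 16197/161710 + 539610*(1/1600) = 16197/161710 + 53961/160 = 872862483/2587360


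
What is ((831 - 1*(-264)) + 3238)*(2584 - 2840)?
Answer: -1109248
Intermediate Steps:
((831 - 1*(-264)) + 3238)*(2584 - 2840) = ((831 + 264) + 3238)*(-256) = (1095 + 3238)*(-256) = 4333*(-256) = -1109248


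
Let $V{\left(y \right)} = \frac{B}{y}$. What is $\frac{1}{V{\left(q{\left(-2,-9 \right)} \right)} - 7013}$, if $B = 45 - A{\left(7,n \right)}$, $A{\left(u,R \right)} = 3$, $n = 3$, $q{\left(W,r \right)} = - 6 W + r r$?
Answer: $- \frac{31}{217389} \approx -0.0001426$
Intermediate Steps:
$q{\left(W,r \right)} = r^{2} - 6 W$ ($q{\left(W,r \right)} = - 6 W + r^{2} = r^{2} - 6 W$)
$B = 42$ ($B = 45 - 3 = 42$)
$V{\left(y \right)} = \frac{42}{y}$
$\frac{1}{V{\left(q{\left(-2,-9 \right)} \right)} - 7013} = \frac{1}{\frac{42}{\left(-9\right)^{2} - -12} - 7013} = \frac{1}{\frac{42}{81 + 12} - 7013} = \frac{1}{\frac{42}{93} - 7013} = \frac{1}{42 \cdot \frac{1}{93} - 7013} = \frac{1}{\frac{14}{31} - 7013} = \frac{1}{- \frac{217389}{31}} = - \frac{31}{217389}$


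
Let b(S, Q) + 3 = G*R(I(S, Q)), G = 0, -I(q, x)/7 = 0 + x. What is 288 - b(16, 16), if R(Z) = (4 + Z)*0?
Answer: 291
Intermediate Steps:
I(q, x) = -7*x (I(q, x) = -7*(0 + x) = -7*x)
R(Z) = 0
b(S, Q) = -3 (b(S, Q) = -3 + 0*0 = -3 + 0 = -3)
288 - b(16, 16) = 288 - 1*(-3) = 288 + 3 = 291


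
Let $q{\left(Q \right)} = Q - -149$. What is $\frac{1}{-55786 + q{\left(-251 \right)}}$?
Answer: $- \frac{1}{55888} \approx -1.7893 \cdot 10^{-5}$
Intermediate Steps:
$q{\left(Q \right)} = 149 + Q$ ($q{\left(Q \right)} = Q + 149 = 149 + Q$)
$\frac{1}{-55786 + q{\left(-251 \right)}} = \frac{1}{-55786 + \left(149 - 251\right)} = \frac{1}{-55786 - 102} = \frac{1}{-55888} = - \frac{1}{55888}$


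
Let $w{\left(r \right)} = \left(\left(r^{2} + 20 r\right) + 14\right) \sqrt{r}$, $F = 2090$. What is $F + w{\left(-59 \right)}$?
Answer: $2090 + 2315 i \sqrt{59} \approx 2090.0 + 17782.0 i$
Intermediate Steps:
$w{\left(r \right)} = \sqrt{r} \left(14 + r^{2} + 20 r\right)$ ($w{\left(r \right)} = \left(14 + r^{2} + 20 r\right) \sqrt{r} = \sqrt{r} \left(14 + r^{2} + 20 r\right)$)
$F + w{\left(-59 \right)} = 2090 + \sqrt{-59} \left(14 + \left(-59\right)^{2} + 20 \left(-59\right)\right) = 2090 + i \sqrt{59} \left(14 + 3481 - 1180\right) = 2090 + i \sqrt{59} \cdot 2315 = 2090 + 2315 i \sqrt{59}$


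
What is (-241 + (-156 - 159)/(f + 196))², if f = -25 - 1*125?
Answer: 129982801/2116 ≈ 61429.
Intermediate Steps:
f = -150 (f = -25 - 125 = -150)
(-241 + (-156 - 159)/(f + 196))² = (-241 + (-156 - 159)/(-150 + 196))² = (-241 - 315/46)² = (-11401/46)² = 129982801/2116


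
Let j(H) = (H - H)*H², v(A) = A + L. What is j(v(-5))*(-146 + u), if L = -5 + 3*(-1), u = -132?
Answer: 0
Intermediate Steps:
L = -8 (L = -5 - 3 = -8)
v(A) = -8 + A (v(A) = A - 8 = -8 + A)
j(H) = 0 (j(H) = 0*H² = 0)
j(v(-5))*(-146 + u) = 0*(-146 - 132) = 0*(-278) = 0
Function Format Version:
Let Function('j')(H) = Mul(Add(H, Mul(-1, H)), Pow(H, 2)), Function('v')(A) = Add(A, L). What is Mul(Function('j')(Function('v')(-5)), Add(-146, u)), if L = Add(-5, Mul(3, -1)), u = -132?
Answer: 0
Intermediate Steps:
L = -8 (L = Add(-5, -3) = -8)
Function('v')(A) = Add(-8, A) (Function('v')(A) = Add(A, -8) = Add(-8, A))
Function('j')(H) = 0 (Function('j')(H) = Mul(0, Pow(H, 2)) = 0)
Mul(Function('j')(Function('v')(-5)), Add(-146, u)) = Mul(0, Add(-146, -132)) = Mul(0, -278) = 0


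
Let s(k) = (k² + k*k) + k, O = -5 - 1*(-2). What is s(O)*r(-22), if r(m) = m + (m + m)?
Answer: -990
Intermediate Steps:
O = -3 (O = -5 + 2 = -3)
r(m) = 3*m (r(m) = m + 2*m = 3*m)
s(k) = k + 2*k² (s(k) = (k² + k²) + k = 2*k² + k = k + 2*k²)
s(O)*r(-22) = (-3*(1 + 2*(-3)))*(3*(-22)) = -3*(1 - 6)*(-66) = -3*(-5)*(-66) = 15*(-66) = -990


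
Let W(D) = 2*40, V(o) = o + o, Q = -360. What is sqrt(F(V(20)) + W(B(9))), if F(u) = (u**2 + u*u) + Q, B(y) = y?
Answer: 2*sqrt(730) ≈ 54.037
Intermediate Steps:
V(o) = 2*o
F(u) = -360 + 2*u**2 (F(u) = (u**2 + u*u) - 360 = (u**2 + u**2) - 360 = 2*u**2 - 360 = -360 + 2*u**2)
W(D) = 80
sqrt(F(V(20)) + W(B(9))) = sqrt((-360 + 2*(2*20)**2) + 80) = sqrt((-360 + 2*40**2) + 80) = sqrt((-360 + 2*1600) + 80) = sqrt((-360 + 3200) + 80) = sqrt(2840 + 80) = sqrt(2920) = 2*sqrt(730)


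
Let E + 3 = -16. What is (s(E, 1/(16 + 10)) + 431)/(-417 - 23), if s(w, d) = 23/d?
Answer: -1029/440 ≈ -2.3386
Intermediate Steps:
E = -19 (E = -3 - 16 = -19)
(s(E, 1/(16 + 10)) + 431)/(-417 - 23) = (23/(1/(16 + 10)) + 431)/(-417 - 23) = (23/(1/26) + 431)/(-440) = (23/(1/26) + 431)*(-1/440) = (23*26 + 431)*(-1/440) = (598 + 431)*(-1/440) = 1029*(-1/440) = -1029/440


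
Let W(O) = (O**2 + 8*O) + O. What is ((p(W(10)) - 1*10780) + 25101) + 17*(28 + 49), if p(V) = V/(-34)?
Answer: 265615/17 ≈ 15624.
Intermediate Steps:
W(O) = O**2 + 9*O
p(V) = -V/34 (p(V) = V*(-1/34) = -V/34)
((p(W(10)) - 1*10780) + 25101) + 17*(28 + 49) = ((-5*(9 + 10)/17 - 1*10780) + 25101) + 17*(28 + 49) = ((-5*19/17 - 10780) + 25101) + 17*77 = ((-1/34*190 - 10780) + 25101) + 1309 = ((-95/17 - 10780) + 25101) + 1309 = (-183355/17 + 25101) + 1309 = 243362/17 + 1309 = 265615/17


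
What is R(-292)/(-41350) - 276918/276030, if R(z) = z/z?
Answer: -381694511/380461350 ≈ -1.0032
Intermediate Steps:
R(z) = 1
R(-292)/(-41350) - 276918/276030 = 1/(-41350) - 276918/276030 = 1*(-1/41350) - 276918*1/276030 = -1/41350 - 46153/46005 = -381694511/380461350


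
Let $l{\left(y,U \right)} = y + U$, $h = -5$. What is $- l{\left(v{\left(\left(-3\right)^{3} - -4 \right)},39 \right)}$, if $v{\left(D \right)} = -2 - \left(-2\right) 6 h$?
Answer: $23$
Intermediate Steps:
$v{\left(D \right)} = -62$ ($v{\left(D \right)} = -2 - \left(-2\right) 6 \left(-5\right) = -2 - \left(-12\right) \left(-5\right) = -2 - 60 = -62$)
$l{\left(y,U \right)} = U + y$
$- l{\left(v{\left(\left(-3\right)^{3} - -4 \right)},39 \right)} = - (39 - 62) = \left(-1\right) \left(-23\right) = 23$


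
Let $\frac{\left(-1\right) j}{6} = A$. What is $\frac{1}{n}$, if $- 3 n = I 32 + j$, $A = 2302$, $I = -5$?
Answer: $\frac{3}{13972} \approx 0.00021472$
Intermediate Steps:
$j = -13812$ ($j = \left(-6\right) 2302 = -13812$)
$n = \frac{13972}{3}$ ($n = - \frac{\left(-5\right) 32 - 13812}{3} = - \frac{-160 - 13812}{3} = \left(- \frac{1}{3}\right) \left(-13972\right) = \frac{13972}{3} \approx 4657.3$)
$\frac{1}{n} = \frac{1}{\frac{13972}{3}} = \frac{3}{13972}$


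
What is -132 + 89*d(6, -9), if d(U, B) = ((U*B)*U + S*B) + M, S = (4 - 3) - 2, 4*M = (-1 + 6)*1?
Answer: -112223/4 ≈ -28056.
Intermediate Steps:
M = 5/4 (M = ((-1 + 6)*1)/4 = (5*1)/4 = (¼)*5 = 5/4 ≈ 1.2500)
S = -1 (S = 1 - 2 = -1)
d(U, B) = 5/4 - B + B*U² (d(U, B) = ((U*B)*U - B) + 5/4 = ((B*U)*U - B) + 5/4 = (B*U² - B) + 5/4 = (-B + B*U²) + 5/4 = 5/4 - B + B*U²)
-132 + 89*d(6, -9) = -132 + 89*(5/4 - 1*(-9) - 9*6²) = -132 + 89*(5/4 + 9 - 9*36) = -132 + 89*(5/4 + 9 - 324) = -132 + 89*(-1255/4) = -132 - 111695/4 = -112223/4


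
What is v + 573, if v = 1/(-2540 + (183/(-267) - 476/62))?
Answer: 4028721850/7030933 ≈ 573.00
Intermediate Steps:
v = -2759/7030933 (v = 1/(-2540 + (183*(-1/267) - 476*1/62)) = 1/(-2540 + (-61/89 - 238/31)) = 1/(-2540 - 23073/2759) = 1/(-7030933/2759) = -2759/7030933 ≈ -0.00039241)
v + 573 = -2759/7030933 + 573 = 4028721850/7030933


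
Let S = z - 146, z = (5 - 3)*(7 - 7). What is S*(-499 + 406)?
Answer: 13578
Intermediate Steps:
z = 0 (z = 2*0 = 0)
S = -146 (S = 0 - 146 = -146)
S*(-499 + 406) = -146*(-499 + 406) = -146*(-93) = 13578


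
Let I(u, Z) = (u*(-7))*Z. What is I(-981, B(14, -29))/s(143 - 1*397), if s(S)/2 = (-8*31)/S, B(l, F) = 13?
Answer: 11337417/248 ≈ 45715.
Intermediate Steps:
I(u, Z) = -7*Z*u (I(u, Z) = (-7*u)*Z = -7*Z*u)
s(S) = -496/S (s(S) = 2*((-8*31)/S) = 2*(-248/S) = -496/S)
I(-981, B(14, -29))/s(143 - 1*397) = (-7*13*(-981))/((-496/(143 - 1*397))) = 89271/((-496/(143 - 397))) = 89271/((-496/(-254))) = 89271/((-496*(-1/254))) = 89271/(248/127) = 89271*(127/248) = 11337417/248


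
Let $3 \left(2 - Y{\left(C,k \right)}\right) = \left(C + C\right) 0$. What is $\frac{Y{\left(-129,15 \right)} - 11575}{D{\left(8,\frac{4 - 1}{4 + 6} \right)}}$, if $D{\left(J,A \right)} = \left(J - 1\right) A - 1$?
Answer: $- \frac{115730}{11} \approx -10521.0$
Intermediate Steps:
$Y{\left(C,k \right)} = 2$ ($Y{\left(C,k \right)} = 2 - \frac{\left(C + C\right) 0}{3} = 2 - \frac{2 C 0}{3} = 2 - 0 = 2 + 0 = 2$)
$D{\left(J,A \right)} = -1 + A \left(-1 + J\right)$ ($D{\left(J,A \right)} = \left(J - 1\right) A - 1 = \left(-1 + J\right) A - 1 = A \left(-1 + J\right) - 1 = -1 + A \left(-1 + J\right)$)
$\frac{Y{\left(-129,15 \right)} - 11575}{D{\left(8,\frac{4 - 1}{4 + 6} \right)}} = \frac{2 - 11575}{-1 - \frac{4 - 1}{4 + 6} + \frac{4 - 1}{4 + 6} \cdot 8} = \frac{1}{-1 - \frac{3}{10} + \frac{3}{10} \cdot 8} \left(-11573\right) = \frac{1}{-1 - \frac{3}{10} + \frac{12}{5}} \left(-11573\right) = \frac{1}{\frac{11}{10}} \left(-11573\right) = \frac{10}{11} \left(-11573\right) = - \frac{115730}{11}$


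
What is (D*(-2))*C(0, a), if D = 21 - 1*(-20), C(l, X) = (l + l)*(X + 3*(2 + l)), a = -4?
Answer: 0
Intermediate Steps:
C(l, X) = 2*l*(6 + X + 3*l) (C(l, X) = (2*l)*(X + (6 + 3*l)) = (2*l)*(6 + X + 3*l) = 2*l*(6 + X + 3*l))
D = 41 (D = 21 + 20 = 41)
(D*(-2))*C(0, a) = (41*(-2))*(2*0*(6 - 4 + 3*0)) = -164*0*(6 - 4 + 0) = -164*0*2 = -82*0 = 0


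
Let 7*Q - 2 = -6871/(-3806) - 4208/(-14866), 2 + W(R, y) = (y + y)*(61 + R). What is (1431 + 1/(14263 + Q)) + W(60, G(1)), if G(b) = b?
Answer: 4719935790349537/2824617350281 ≈ 1671.0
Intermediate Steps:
W(R, y) = -2 + 2*y*(61 + R) (W(R, y) = -2 + (y + y)*(61 + R) = -2 + (2*y)*(61 + R) = -2 + 2*y*(61 + R))
Q = 115659963/198029986 (Q = 2/7 + (-6871/(-3806) - 4208/(-14866))/7 = 2/7 + (-6871*(-1/3806) - 4208*(-1/14866))/7 = 2/7 + (6871/3806 + 2104/7433)/7 = 2/7 + (1/7)*(59079967/28289998) = 2/7 + 59079967/198029986 = 115659963/198029986 ≈ 0.58405)
(1431 + 1/(14263 + Q)) + W(60, G(1)) = (1431 + 1/(14263 + 115659963/198029986)) + (-2 + 122*1 + 2*60*1) = (1431 + 1/(2824617350281/198029986)) + (-2 + 122 + 120) = (1431 + 198029986/2824617350281) + 240 = 4042027626282097/2824617350281 + 240 = 4719935790349537/2824617350281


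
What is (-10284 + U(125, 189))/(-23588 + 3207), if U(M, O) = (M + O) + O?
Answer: 9781/20381 ≈ 0.47991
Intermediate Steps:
U(M, O) = M + 2*O
(-10284 + U(125, 189))/(-23588 + 3207) = (-10284 + (125 + 2*189))/(-23588 + 3207) = (-10284 + (125 + 378))/(-20381) = (-10284 + 503)*(-1/20381) = -9781*(-1/20381) = 9781/20381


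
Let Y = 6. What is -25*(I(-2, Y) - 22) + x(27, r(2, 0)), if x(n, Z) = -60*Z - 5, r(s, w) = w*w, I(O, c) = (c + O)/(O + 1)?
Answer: 645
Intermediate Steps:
I(O, c) = (O + c)/(1 + O)
r(s, w) = w**2
x(n, Z) = -5 - 60*Z
-25*(I(-2, Y) - 22) + x(27, r(2, 0)) = -25*((-2 + 6)/(1 - 2) - 22) + (-5 - 60*0**2) = -25*(4/(-1) - 22) + (-5 - 60*0) = -25*(-1*4 - 22) + (-5 + 0) = -25*(-4 - 22) - 5 = -25*(-26) - 5 = 650 - 5 = 645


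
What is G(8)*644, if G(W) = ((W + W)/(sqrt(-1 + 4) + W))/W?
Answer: 10304/61 - 1288*sqrt(3)/61 ≈ 132.35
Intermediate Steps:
G(W) = 2/(W + sqrt(3)) (G(W) = ((2*W)/(sqrt(3) + W))/W = ((2*W)/(W + sqrt(3)))/W = (2*W/(W + sqrt(3)))/W = 2/(W + sqrt(3)))
G(8)*644 = (2/(8 + sqrt(3)))*644 = 1288/(8 + sqrt(3))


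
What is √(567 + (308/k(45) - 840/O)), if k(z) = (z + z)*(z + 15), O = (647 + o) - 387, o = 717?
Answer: √4377658822698/87930 ≈ 23.795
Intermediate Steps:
O = 977 (O = (647 + 717) - 387 = 1364 - 387 = 977)
k(z) = 2*z*(15 + z) (k(z) = (2*z)*(15 + z) = 2*z*(15 + z))
√(567 + (308/k(45) - 840/O)) = √(567 + (308/((2*45*(15 + 45))) - 840/977)) = √(567 + (308/((2*45*60)) - 840*1/977)) = √(567 + (308/5400 - 840/977)) = √(567 + (308*(1/5400) - 840/977)) = √(567 + (77/1350 - 840/977)) = √(567 - 1058771/1318950) = √(746785879/1318950) = √4377658822698/87930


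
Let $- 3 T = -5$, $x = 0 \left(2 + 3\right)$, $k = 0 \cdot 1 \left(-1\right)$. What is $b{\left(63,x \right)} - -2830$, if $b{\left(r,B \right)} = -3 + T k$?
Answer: $2827$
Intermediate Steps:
$k = 0$ ($k = 0 \left(-1\right) = 0$)
$x = 0$ ($x = 0 \cdot 5 = 0$)
$T = \frac{5}{3}$ ($T = \left(- \frac{1}{3}\right) \left(-5\right) = \frac{5}{3} \approx 1.6667$)
$b{\left(r,B \right)} = -3$ ($b{\left(r,B \right)} = -3 + \frac{5}{3} \cdot 0 = -3 + 0 = -3$)
$b{\left(63,x \right)} - -2830 = -3 - -2830 = -3 + 2830 = 2827$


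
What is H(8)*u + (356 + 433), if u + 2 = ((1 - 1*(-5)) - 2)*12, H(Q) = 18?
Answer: 1617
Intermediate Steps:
u = 46 (u = -2 + ((1 - 1*(-5)) - 2)*12 = -2 + ((1 + 5) - 2)*12 = -2 + (6 - 2)*12 = -2 + 4*12 = -2 + 48 = 46)
H(8)*u + (356 + 433) = 18*46 + (356 + 433) = 828 + 789 = 1617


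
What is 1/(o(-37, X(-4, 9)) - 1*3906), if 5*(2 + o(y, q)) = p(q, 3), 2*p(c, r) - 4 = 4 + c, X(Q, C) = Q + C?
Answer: -10/39067 ≈ -0.00025597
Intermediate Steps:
X(Q, C) = C + Q
p(c, r) = 4 + c/2 (p(c, r) = 2 + (4 + c)/2 = 2 + (2 + c/2) = 4 + c/2)
o(y, q) = -6/5 + q/10 (o(y, q) = -2 + (4 + q/2)/5 = -2 + (⅘ + q/10) = -6/5 + q/10)
1/(o(-37, X(-4, 9)) - 1*3906) = 1/((-6/5 + (9 - 4)/10) - 1*3906) = 1/((-6/5 + (⅒)*5) - 3906) = 1/((-6/5 + ½) - 3906) = 1/(-7/10 - 3906) = 1/(-39067/10) = -10/39067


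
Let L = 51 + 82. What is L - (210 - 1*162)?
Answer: 85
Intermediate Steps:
L = 133
L - (210 - 1*162) = 133 - (210 - 1*162) = 133 - (210 - 162) = 133 - 1*48 = 133 - 48 = 85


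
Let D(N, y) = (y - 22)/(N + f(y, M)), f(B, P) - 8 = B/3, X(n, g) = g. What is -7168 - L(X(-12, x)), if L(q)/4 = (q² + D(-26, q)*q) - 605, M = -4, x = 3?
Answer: -81556/17 ≈ -4797.4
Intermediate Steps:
f(B, P) = 8 + B/3
D(N, y) = (-22 + y)/(8 + N + y/3) (D(N, y) = (y - 22)/(N + (8 + y/3)) = (-22 + y)/(8 + N + y/3))
L(q) = -2420 + 4*q² + 12*q*(-22 + q)/(-54 + q) (L(q) = 4*((q² + (3*(-22 + q)/(24 + q + 3*(-26)))*q) - 605) = 4*((q² + (3*(-22 + q)/(24 + q - 78))*q) - 605) = 4*((q² + (3*(-22 + q)/(-54 + q))*q) - 605) = 4*((q² + 3*q*(-22 + q)/(-54 + q)) - 605) = 4*(-605 + q² + 3*q*(-22 + q)/(-54 + q)) = -2420 + 4*q² + 12*q*(-22 + q)/(-54 + q))
-7168 - L(X(-12, x)) = -7168 - 4*(32670 + 3³ - 671*3 - 51*3²)/(-54 + 3) = -7168 - 4*(32670 + 27 - 2013 - 51*9)/(-51) = -7168 - 4*(-1)*(32670 + 27 - 2013 - 459)/51 = -7168 - 4*(-1)*30225/51 = -7168 - 1*(-40300/17) = -7168 + 40300/17 = -81556/17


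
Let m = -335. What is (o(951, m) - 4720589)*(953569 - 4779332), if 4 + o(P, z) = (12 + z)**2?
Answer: 17660732009432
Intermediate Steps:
o(P, z) = -4 + (12 + z)**2
(o(951, m) - 4720589)*(953569 - 4779332) = ((-4 + (12 - 335)**2) - 4720589)*(953569 - 4779332) = ((-4 + (-323)**2) - 4720589)*(-3825763) = ((-4 + 104329) - 4720589)*(-3825763) = (104325 - 4720589)*(-3825763) = -4616264*(-3825763) = 17660732009432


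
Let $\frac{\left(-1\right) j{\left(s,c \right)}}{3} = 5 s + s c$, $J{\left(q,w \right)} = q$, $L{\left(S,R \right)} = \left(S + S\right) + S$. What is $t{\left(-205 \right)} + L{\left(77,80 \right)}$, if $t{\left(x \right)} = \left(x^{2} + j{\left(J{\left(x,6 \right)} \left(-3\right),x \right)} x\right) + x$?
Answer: $-75602949$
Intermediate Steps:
$L{\left(S,R \right)} = 3 S$ ($L{\left(S,R \right)} = 2 S + S = 3 S$)
$j{\left(s,c \right)} = - 15 s - 3 c s$ ($j{\left(s,c \right)} = - 3 \left(5 s + s c\right) = - 3 \left(5 s + c s\right) = - 15 s - 3 c s$)
$t{\left(x \right)} = x + x^{2} + 9 x^{2} \left(5 + x\right)$ ($t{\left(x \right)} = \left(x^{2} + - 3 x \left(-3\right) \left(5 + x\right) x\right) + x = \left(x^{2} + - 3 \left(- 3 x\right) \left(5 + x\right) x\right) + x = \left(x^{2} + 9 x \left(5 + x\right) x\right) + x = \left(x^{2} + 9 x^{2} \left(5 + x\right)\right) + x = x + x^{2} + 9 x^{2} \left(5 + x\right)$)
$t{\left(-205 \right)} + L{\left(77,80 \right)} = - 205 \left(1 - 205 + 9 \left(-205\right) \left(5 - 205\right)\right) + 3 \cdot 77 = - 205 \left(1 - 205 + 9 \left(-205\right) \left(-200\right)\right) + 231 = - 205 \left(1 - 205 + 369000\right) + 231 = \left(-205\right) 368796 + 231 = -75603180 + 231 = -75602949$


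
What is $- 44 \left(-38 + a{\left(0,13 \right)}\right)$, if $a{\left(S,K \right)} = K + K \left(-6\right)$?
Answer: $4532$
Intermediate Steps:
$a{\left(S,K \right)} = - 5 K$ ($a{\left(S,K \right)} = K - 6 K = - 5 K$)
$- 44 \left(-38 + a{\left(0,13 \right)}\right) = - 44 \left(-38 - 65\right) = \left(-44\right) \left(-103\right) = 4532$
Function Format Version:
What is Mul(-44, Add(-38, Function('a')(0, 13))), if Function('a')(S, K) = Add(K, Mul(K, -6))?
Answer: 4532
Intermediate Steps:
Function('a')(S, K) = Mul(-5, K) (Function('a')(S, K) = Add(K, Mul(-6, K)) = Mul(-5, K))
Mul(-44, Add(-38, Function('a')(0, 13))) = Mul(-44, Add(-38, Mul(-5, 13))) = Mul(-44, Add(-38, -65)) = Mul(-44, -103) = 4532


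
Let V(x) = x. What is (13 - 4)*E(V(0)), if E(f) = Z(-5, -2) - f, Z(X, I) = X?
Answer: -45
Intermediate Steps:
E(f) = -5 - f
(13 - 4)*E(V(0)) = (13 - 4)*(-5 - 1*0) = 9*(-5 + 0) = 9*(-5) = -45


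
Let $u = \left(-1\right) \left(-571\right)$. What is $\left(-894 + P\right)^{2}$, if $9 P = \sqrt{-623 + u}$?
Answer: $\frac{64738064}{81} - \frac{1192 i \sqrt{13}}{3} \approx 7.9924 \cdot 10^{5} - 1432.6 i$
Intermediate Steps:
$u = 571$
$P = \frac{2 i \sqrt{13}}{9}$ ($P = \frac{\sqrt{-623 + 571}}{9} = \frac{\sqrt{-52}}{9} = \frac{2 i \sqrt{13}}{9} \approx 0.80123 i$)
$\left(-894 + P\right)^{2} = \left(-894 + \frac{2 i \sqrt{13}}{9}\right)^{2}$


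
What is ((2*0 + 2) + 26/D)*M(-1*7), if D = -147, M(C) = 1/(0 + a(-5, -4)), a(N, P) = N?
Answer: -268/735 ≈ -0.36463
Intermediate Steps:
M(C) = -⅕ (M(C) = 1/(0 - 5) = 1/(-5) = -⅕)
((2*0 + 2) + 26/D)*M(-1*7) = ((2*0 + 2) + 26/(-147))*(-⅕) = ((0 + 2) + 26*(-1/147))*(-⅕) = (2 - 26/147)*(-⅕) = (268/147)*(-⅕) = -268/735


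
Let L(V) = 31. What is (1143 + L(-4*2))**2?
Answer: 1378276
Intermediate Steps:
(1143 + L(-4*2))**2 = (1143 + 31)**2 = 1174**2 = 1378276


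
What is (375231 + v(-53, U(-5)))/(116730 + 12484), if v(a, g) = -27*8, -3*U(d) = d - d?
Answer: 16305/5618 ≈ 2.9023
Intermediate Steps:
U(d) = 0 (U(d) = -(d - d)/3 = -⅓*0 = 0)
v(a, g) = -216
(375231 + v(-53, U(-5)))/(116730 + 12484) = (375231 - 216)/(116730 + 12484) = 375015/129214 = 375015*(1/129214) = 16305/5618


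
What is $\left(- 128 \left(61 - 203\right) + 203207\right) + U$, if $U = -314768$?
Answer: $-93385$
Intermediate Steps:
$\left(- 128 \left(61 - 203\right) + 203207\right) + U = \left(- 128 \left(61 - 203\right) + 203207\right) - 314768 = \left(\left(-128\right) \left(-142\right) + 203207\right) - 314768 = \left(18176 + 203207\right) - 314768 = 221383 - 314768 = -93385$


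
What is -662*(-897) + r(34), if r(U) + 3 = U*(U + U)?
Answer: 596123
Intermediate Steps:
r(U) = -3 + 2*U² (r(U) = -3 + U*(U + U) = -3 + U*(2*U) = -3 + 2*U²)
-662*(-897) + r(34) = -662*(-897) + (-3 + 2*34²) = 593814 + (-3 + 2*1156) = 593814 + (-3 + 2312) = 593814 + 2309 = 596123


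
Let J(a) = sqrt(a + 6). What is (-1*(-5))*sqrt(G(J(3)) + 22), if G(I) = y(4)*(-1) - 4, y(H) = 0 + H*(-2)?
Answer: 5*sqrt(26) ≈ 25.495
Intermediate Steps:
J(a) = sqrt(6 + a)
y(H) = -2*H (y(H) = 0 - 2*H = -2*H)
G(I) = 4 (G(I) = -2*4*(-1) - 4 = -8*(-1) - 4 = 8 - 4 = 4)
(-1*(-5))*sqrt(G(J(3)) + 22) = (-1*(-5))*sqrt(4 + 22) = 5*sqrt(26)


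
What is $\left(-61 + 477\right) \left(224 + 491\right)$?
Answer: $297440$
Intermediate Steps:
$\left(-61 + 477\right) \left(224 + 491\right) = 416 \cdot 715 = 297440$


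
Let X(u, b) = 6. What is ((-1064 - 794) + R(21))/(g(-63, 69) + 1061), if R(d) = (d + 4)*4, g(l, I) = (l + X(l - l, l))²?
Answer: -879/2155 ≈ -0.40789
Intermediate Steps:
g(l, I) = (6 + l)² (g(l, I) = (l + 6)² = (6 + l)²)
R(d) = 16 + 4*d (R(d) = (4 + d)*4 = 16 + 4*d)
((-1064 - 794) + R(21))/(g(-63, 69) + 1061) = ((-1064 - 794) + (16 + 4*21))/((6 - 63)² + 1061) = (-1858 + (16 + 84))/((-57)² + 1061) = (-1858 + 100)/(3249 + 1061) = -1758/4310 = -1758*1/4310 = -879/2155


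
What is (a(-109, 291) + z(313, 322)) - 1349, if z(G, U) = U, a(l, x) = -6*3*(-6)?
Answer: -919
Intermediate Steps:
a(l, x) = 108 (a(l, x) = -18*(-6) = 108)
(a(-109, 291) + z(313, 322)) - 1349 = (108 + 322) - 1349 = 430 - 1349 = -919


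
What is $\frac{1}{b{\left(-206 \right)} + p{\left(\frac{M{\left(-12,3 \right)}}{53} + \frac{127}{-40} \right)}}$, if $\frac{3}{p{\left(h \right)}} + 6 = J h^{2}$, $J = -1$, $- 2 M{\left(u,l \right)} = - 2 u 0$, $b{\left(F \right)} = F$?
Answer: $- \frac{25729}{5304974} \approx -0.00485$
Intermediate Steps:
$M{\left(u,l \right)} = 0$ ($M{\left(u,l \right)} = - \frac{- 2 u 0}{2} = \left(- \frac{1}{2}\right) 0 = 0$)
$p{\left(h \right)} = \frac{3}{-6 - h^{2}}$
$\frac{1}{b{\left(-206 \right)} + p{\left(\frac{M{\left(-12,3 \right)}}{53} + \frac{127}{-40} \right)}} = \frac{1}{-206 - \frac{3}{6 + \left(\frac{0}{53} + \frac{127}{-40}\right)^{2}}} = \frac{1}{-206 - \frac{3}{6 + \left(0 \cdot \frac{1}{53} + 127 \left(- \frac{1}{40}\right)\right)^{2}}} = \frac{1}{-206 - \frac{3}{6 + \left(0 - \frac{127}{40}\right)^{2}}} = \frac{1}{-206 - \frac{3}{6 + \left(- \frac{127}{40}\right)^{2}}} = \frac{1}{-206 - \frac{3}{6 + \frac{16129}{1600}}} = \frac{1}{-206 - \frac{3}{\frac{25729}{1600}}} = \frac{1}{-206 - \frac{4800}{25729}} = \frac{1}{- \frac{5304974}{25729}} = - \frac{25729}{5304974}$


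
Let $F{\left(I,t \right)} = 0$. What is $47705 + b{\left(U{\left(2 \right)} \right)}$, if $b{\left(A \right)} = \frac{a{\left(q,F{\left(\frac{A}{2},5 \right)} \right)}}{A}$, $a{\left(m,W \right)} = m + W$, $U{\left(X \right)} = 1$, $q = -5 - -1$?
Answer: $47701$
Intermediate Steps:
$q = -4$ ($q = -5 + 1 = -4$)
$a{\left(m,W \right)} = W + m$
$b{\left(A \right)} = - \frac{4}{A}$ ($b{\left(A \right)} = \frac{0 - 4}{A} = - \frac{4}{A}$)
$47705 + b{\left(U{\left(2 \right)} \right)} = 47705 - \frac{4}{1} = 47705 - 4 = 47701$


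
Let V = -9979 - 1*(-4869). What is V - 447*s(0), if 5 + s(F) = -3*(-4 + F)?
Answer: -8239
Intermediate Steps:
s(F) = 7 - 3*F (s(F) = -5 - 3*(-4 + F) = -5 + (12 - 3*F) = 7 - 3*F)
V = -5110 (V = -9979 + 4869 = -5110)
V - 447*s(0) = -5110 - 447*(7 - 3*0) = -5110 - 447*(7 + 0) = -5110 - 447*7 = -5110 - 1*3129 = -5110 - 3129 = -8239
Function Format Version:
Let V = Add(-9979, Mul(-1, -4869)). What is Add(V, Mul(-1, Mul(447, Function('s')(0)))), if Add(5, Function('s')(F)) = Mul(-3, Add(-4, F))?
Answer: -8239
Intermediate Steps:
Function('s')(F) = Add(7, Mul(-3, F)) (Function('s')(F) = Add(-5, Mul(-3, Add(-4, F))) = Add(-5, Add(12, Mul(-3, F))) = Add(7, Mul(-3, F)))
V = -5110 (V = Add(-9979, 4869) = -5110)
Add(V, Mul(-1, Mul(447, Function('s')(0)))) = Add(-5110, Mul(-1, Mul(447, Add(7, Mul(-3, 0))))) = Add(-5110, Mul(-1, Mul(447, Add(7, 0)))) = Add(-5110, Mul(-1, Mul(447, 7))) = Add(-5110, Mul(-1, 3129)) = Add(-5110, -3129) = -8239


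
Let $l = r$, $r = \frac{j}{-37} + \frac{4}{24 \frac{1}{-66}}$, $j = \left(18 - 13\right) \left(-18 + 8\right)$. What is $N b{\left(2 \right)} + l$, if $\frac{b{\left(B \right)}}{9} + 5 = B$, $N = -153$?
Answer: $\frac{152490}{37} \approx 4121.4$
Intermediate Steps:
$j = -50$ ($j = 5 \left(-10\right) = -50$)
$b{\left(B \right)} = -45 + 9 B$
$r = - \frac{357}{37}$ ($r = - \frac{50}{-37} + \frac{4}{24 \frac{1}{-66}} = \left(-50\right) \left(- \frac{1}{37}\right) + \frac{4}{24 \left(- \frac{1}{66}\right)} = \frac{50}{37} + \frac{4}{- \frac{4}{11}} = \frac{50}{37} + 4 \left(- \frac{11}{4}\right) = \frac{50}{37} - 11 = - \frac{357}{37} \approx -9.6487$)
$l = - \frac{357}{37} \approx -9.6487$
$N b{\left(2 \right)} + l = - 153 \left(-45 + 9 \cdot 2\right) - \frac{357}{37} = - 153 \left(-45 + 18\right) - \frac{357}{37} = \left(-153\right) \left(-27\right) - \frac{357}{37} = 4131 - \frac{357}{37} = \frac{152490}{37}$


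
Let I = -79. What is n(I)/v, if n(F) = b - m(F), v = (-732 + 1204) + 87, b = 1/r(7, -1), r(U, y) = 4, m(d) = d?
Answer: 317/2236 ≈ 0.14177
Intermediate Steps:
b = 1/4 ≈ 0.25000
v = 559 (v = 472 + 87 = 559)
n(F) = 1/4 - F
n(I)/v = (1/4 - 1*(-79))/559 = (1/4 + 79)*(1/559) = (317/4)*(1/559) = 317/2236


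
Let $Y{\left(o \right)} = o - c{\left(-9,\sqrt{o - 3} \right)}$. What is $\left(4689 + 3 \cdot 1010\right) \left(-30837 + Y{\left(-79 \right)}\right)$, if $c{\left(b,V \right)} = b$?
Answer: $-238571133$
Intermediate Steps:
$Y{\left(o \right)} = 9 + o$ ($Y{\left(o \right)} = o - -9 = o + 9 = 9 + o$)
$\left(4689 + 3 \cdot 1010\right) \left(-30837 + Y{\left(-79 \right)}\right) = \left(4689 + 3 \cdot 1010\right) \left(-30837 + \left(9 - 79\right)\right) = \left(4689 + 3030\right) \left(-30837 - 70\right) = 7719 \left(-30907\right) = -238571133$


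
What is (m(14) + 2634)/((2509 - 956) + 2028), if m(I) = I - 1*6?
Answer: 2642/3581 ≈ 0.73778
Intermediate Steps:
m(I) = -6 + I (m(I) = I - 6 = -6 + I)
(m(14) + 2634)/((2509 - 956) + 2028) = ((-6 + 14) + 2634)/((2509 - 956) + 2028) = (8 + 2634)/(1553 + 2028) = 2642/3581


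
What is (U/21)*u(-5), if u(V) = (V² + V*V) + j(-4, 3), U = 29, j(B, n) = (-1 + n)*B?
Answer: 58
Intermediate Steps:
j(B, n) = B*(-1 + n)
u(V) = -8 + 2*V² (u(V) = (V² + V*V) - 4*(-1 + 3) = (V² + V²) - 4*2 = 2*V² - 8 = -8 + 2*V²)
(U/21)*u(-5) = (29/21)*(-8 + 2*(-5)²) = (29*(1/21))*(-8 + 2*25) = 29*(-8 + 50)/21 = (29/21)*42 = 58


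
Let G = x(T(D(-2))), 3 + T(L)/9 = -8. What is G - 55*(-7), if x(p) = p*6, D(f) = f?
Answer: -209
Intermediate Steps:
T(L) = -99 (T(L) = -27 + 9*(-8) = -27 - 72 = -99)
x(p) = 6*p
G = -594 (G = 6*(-99) = -594)
G - 55*(-7) = -594 - 55*(-7) = -594 - 1*(-385) = -594 + 385 = -209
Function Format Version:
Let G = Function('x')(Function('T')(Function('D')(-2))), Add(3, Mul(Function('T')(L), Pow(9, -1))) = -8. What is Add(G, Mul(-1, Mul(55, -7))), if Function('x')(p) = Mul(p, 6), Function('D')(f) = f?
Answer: -209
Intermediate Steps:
Function('T')(L) = -99 (Function('T')(L) = Add(-27, Mul(9, -8)) = Add(-27, -72) = -99)
Function('x')(p) = Mul(6, p)
G = -594 (G = Mul(6, -99) = -594)
Add(G, Mul(-1, Mul(55, -7))) = Add(-594, Mul(-1, Mul(55, -7))) = Add(-594, Mul(-1, -385)) = Add(-594, 385) = -209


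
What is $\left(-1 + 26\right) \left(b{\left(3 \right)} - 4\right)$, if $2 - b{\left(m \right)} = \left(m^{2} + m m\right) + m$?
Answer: $-575$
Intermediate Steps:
$b{\left(m \right)} = 2 - m - 2 m^{2}$ ($b{\left(m \right)} = 2 - \left(\left(m^{2} + m m\right) + m\right) = 2 - \left(\left(m^{2} + m^{2}\right) + m\right) = 2 - \left(2 m^{2} + m\right) = 2 - \left(m + 2 m^{2}\right) = 2 - m - 2 m^{2}$)
$\left(-1 + 26\right) \left(b{\left(3 \right)} - 4\right) = \left(-1 + 26\right) \left(\left(2 - 3 - 2 \cdot 3^{2}\right) - 4\right) = 25 \left(\left(2 - 3 - 18\right) - 4\right) = 25 \left(-19 - 4\right) = 25 \left(-23\right) = -575$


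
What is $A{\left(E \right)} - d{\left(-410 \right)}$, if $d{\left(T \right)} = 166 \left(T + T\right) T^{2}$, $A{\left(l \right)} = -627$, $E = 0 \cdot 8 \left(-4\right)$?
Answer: $22881771373$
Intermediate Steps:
$E = 0$ ($E = 0 \left(-4\right) = 0$)
$d{\left(T \right)} = 332 T^{3}$ ($d{\left(T \right)} = 166 \cdot 2 T T^{2} = 332 T T^{2} = 332 T^{3}$)
$A{\left(E \right)} - d{\left(-410 \right)} = -627 - 332 \left(-410\right)^{3} = -627 - 332 \left(-68921000\right) = -627 - -22881772000 = -627 + 22881772000 = 22881771373$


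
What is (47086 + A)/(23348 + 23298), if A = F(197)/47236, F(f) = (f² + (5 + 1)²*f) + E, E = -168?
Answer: 2224200029/2203370456 ≈ 1.0095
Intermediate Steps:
F(f) = -168 + f² + 36*f (F(f) = (f² + (5 + 1)²*f) - 168 = (f² + 6²*f) - 168 = (f² + 36*f) - 168 = -168 + f² + 36*f)
A = 45733/47236 (A = (-168 + 197² + 36*197)/47236 = (-168 + 38809 + 7092)*(1/47236) = 45733*(1/47236) = 45733/47236 ≈ 0.96818)
(47086 + A)/(23348 + 23298) = (47086 + 45733/47236)/(23348 + 23298) = (2224200029/47236)/46646 = (2224200029/47236)*(1/46646) = 2224200029/2203370456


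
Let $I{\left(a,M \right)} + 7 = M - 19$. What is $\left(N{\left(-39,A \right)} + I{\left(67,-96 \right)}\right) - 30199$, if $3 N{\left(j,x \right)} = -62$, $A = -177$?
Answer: $- \frac{91025}{3} \approx -30342.0$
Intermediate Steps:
$N{\left(j,x \right)} = - \frac{62}{3}$ ($N{\left(j,x \right)} = \frac{1}{3} \left(-62\right) = - \frac{62}{3}$)
$I{\left(a,M \right)} = -26 + M$ ($I{\left(a,M \right)} = -7 + \left(M - 19\right) = -7 + \left(-19 + M\right) = -26 + M$)
$\left(N{\left(-39,A \right)} + I{\left(67,-96 \right)}\right) - 30199 = \left(- \frac{62}{3} - 122\right) - 30199 = - \frac{428}{3} - 30199 = - \frac{91025}{3}$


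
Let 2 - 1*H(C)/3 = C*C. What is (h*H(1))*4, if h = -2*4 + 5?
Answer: -36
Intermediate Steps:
H(C) = 6 - 3*C**2 (H(C) = 6 - 3*C*C = 6 - 3*C**2)
h = -3 (h = -8 + 5 = -3)
(h*H(1))*4 = -3*(6 - 3*1**2)*4 = -3*(6 - 3*1)*4 = -3*(6 - 3)*4 = -3*3*4 = -9*4 = -36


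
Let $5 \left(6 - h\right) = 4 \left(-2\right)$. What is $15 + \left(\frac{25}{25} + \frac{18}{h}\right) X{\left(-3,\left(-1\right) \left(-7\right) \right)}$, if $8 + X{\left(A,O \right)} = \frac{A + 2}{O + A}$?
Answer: $- \frac{243}{19} \approx -12.789$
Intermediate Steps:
$h = \frac{38}{5}$ ($h = 6 - \frac{4 \left(-2\right)}{5} = 6 - - \frac{8}{5} = 6 + \frac{8}{5} = \frac{38}{5} \approx 7.6$)
$X{\left(A,O \right)} = -8 + \frac{2 + A}{A + O}$ ($X{\left(A,O \right)} = -8 + \frac{A + 2}{O + A} = -8 + \frac{2 + A}{A + O}$)
$15 + \left(\frac{25}{25} + \frac{18}{h}\right) X{\left(-3,\left(-1\right) \left(-7\right) \right)} = 15 + \left(\frac{25}{25} + \frac{18}{\frac{38}{5}}\right) \frac{2 - 8 \left(\left(-1\right) \left(-7\right)\right) - -21}{-3 - -7} = 15 + \left(25 \cdot \frac{1}{25} + 18 \cdot \frac{5}{38}\right) \frac{2 - 56 + 21}{-3 + 7} = 15 + \left(1 + \frac{45}{19}\right) \frac{2 - 56 + 21}{4} = 15 + \frac{64 \cdot \frac{1}{4} \left(-33\right)}{19} = 15 + \frac{64}{19} \left(- \frac{33}{4}\right) = 15 - \frac{528}{19} = - \frac{243}{19}$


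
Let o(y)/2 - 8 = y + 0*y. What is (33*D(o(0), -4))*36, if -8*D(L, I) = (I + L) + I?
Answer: -1188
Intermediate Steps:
o(y) = 16 + 2*y (o(y) = 16 + 2*(y + 0*y) = 16 + 2*(y + 0) = 16 + 2*y)
D(L, I) = -I/4 - L/8 (D(L, I) = -((I + L) + I)/8 = -(L + 2*I)/8 = -I/4 - L/8)
(33*D(o(0), -4))*36 = (33*(-1/4*(-4) - (16 + 2*0)/8))*36 = (33*(1 - (16 + 0)/8))*36 = (33*(1 - 1/8*16))*36 = (33*(1 - 2))*36 = (33*(-1))*36 = -33*36 = -1188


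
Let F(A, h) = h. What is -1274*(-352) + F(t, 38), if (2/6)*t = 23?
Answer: 448486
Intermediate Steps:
t = 69 (t = 3*23 = 69)
-1274*(-352) + F(t, 38) = -1274*(-352) + 38 = 448448 + 38 = 448486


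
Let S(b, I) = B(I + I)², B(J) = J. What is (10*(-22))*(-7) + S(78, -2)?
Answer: 1556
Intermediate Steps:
S(b, I) = 4*I² (S(b, I) = (I + I)² = (2*I)² = 4*I²)
(10*(-22))*(-7) + S(78, -2) = (10*(-22))*(-7) + 4*(-2)² = -220*(-7) + 4*4 = 1540 + 16 = 1556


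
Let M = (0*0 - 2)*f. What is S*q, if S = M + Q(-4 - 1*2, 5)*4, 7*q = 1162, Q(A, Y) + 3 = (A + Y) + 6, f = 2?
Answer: 664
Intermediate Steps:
M = -4 (M = (0*0 - 2)*2 = (0 - 2)*2 = -2*2 = -4)
Q(A, Y) = 3 + A + Y (Q(A, Y) = -3 + ((A + Y) + 6) = -3 + (6 + A + Y) = 3 + A + Y)
q = 166 (q = (⅐)*1162 = 166)
S = 4 (S = -4 + (3 + (-4 - 1*2) + 5)*4 = -4 + (3 + (-4 - 2) + 5)*4 = -4 + (3 - 6 + 5)*4 = -4 + 2*4 = -4 + 8 = 4)
S*q = 4*166 = 664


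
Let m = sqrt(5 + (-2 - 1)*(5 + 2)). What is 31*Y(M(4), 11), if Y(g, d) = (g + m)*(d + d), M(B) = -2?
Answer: -1364 + 2728*I ≈ -1364.0 + 2728.0*I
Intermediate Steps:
m = 4*I (m = sqrt(5 - 3*7) = sqrt(5 - 21) = sqrt(-16) = 4*I ≈ 4.0*I)
Y(g, d) = 2*d*(g + 4*I) (Y(g, d) = (g + 4*I)*(d + d) = (g + 4*I)*(2*d) = 2*d*(g + 4*I))
31*Y(M(4), 11) = 31*(2*11*(-2 + 4*I)) = 31*(-44 + 88*I) = -1364 + 2728*I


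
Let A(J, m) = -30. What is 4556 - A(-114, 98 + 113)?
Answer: 4586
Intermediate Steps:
4556 - A(-114, 98 + 113) = 4556 - 1*(-30) = 4556 + 30 = 4586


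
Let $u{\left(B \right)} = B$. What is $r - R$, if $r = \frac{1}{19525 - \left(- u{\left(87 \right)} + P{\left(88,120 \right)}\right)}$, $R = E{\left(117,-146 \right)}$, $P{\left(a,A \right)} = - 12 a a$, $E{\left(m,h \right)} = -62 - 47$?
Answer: $\frac{12266861}{112540} \approx 109.0$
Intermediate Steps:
$E{\left(m,h \right)} = -109$
$P{\left(a,A \right)} = - 12 a^{2}$
$R = -109$
$r = \frac{1}{112540}$ ($r = \frac{1}{19525 - \left(-87 - 12 \cdot 88^{2}\right)} = \frac{1}{19525 - \left(-87 - 92928\right)} = \frac{1}{19525 + \left(87 - -92928\right)} = \frac{1}{19525 + \left(87 + 92928\right)} = \frac{1}{19525 + 93015} = \frac{1}{112540} \approx 8.8857 \cdot 10^{-6}$)
$r - R = \frac{1}{112540} - -109 = \frac{1}{112540} + 109 = \frac{12266861}{112540}$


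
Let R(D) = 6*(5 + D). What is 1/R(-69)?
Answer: -1/384 ≈ -0.0026042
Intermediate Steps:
R(D) = 30 + 6*D
1/R(-69) = 1/(30 + 6*(-69)) = 1/(30 - 414) = 1/(-384) = -1/384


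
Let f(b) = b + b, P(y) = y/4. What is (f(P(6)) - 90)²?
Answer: 7569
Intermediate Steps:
P(y) = y/4 (P(y) = y*(¼) = y/4)
f(b) = 2*b
(f(P(6)) - 90)² = (2*((¼)*6) - 90)² = (2*(3/2) - 90)² = (3 - 90)² = (-87)² = 7569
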